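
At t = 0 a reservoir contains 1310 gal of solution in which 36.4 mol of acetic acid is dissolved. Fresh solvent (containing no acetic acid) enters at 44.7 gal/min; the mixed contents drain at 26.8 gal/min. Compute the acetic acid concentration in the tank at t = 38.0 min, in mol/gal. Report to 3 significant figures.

Let m(t) be the amount of acetic acid. Volume: V(t) = V₀ + (Q_in − Q_out) t = 1310 + 17.900 t; V(38.0) = 1990.2 gal.
Species balance (pure solvent in): dm/dt = −Q_out · m/V(t).
dm/m = −Q_out dt/(V₀ + 17.900 t); integrating gives ln(m/m₀) = −(Q_out/(Q_in−Q_out)) ln(V/V₀).
m = m₀ (V₀/V)^(Q_out/(Q_in−Q_out)) = 36.4 × (1310/1990.2)^(1.4972) = 19.461 mol.
C = m/V = 19.461/1990.2 = 0.0097785 mol/gal.

0.00978 mol/gal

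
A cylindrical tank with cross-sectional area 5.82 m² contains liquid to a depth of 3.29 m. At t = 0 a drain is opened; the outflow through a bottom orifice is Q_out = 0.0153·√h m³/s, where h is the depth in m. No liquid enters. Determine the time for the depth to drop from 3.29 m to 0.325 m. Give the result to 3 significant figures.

946 s

With no inflow, A dh/dt = −0.0153 √h.
∫ h^(−1/2) dh = −(0.0153/A) ∫ dt, giving 2√h = 2√h₀ − (0.0153/A) t.
t = 2A(√h₀ − √h)/0.0153 = 2·5.82·(√3.29 − √0.325)/0.0153
  = 11.640 × (1.8138 − 0.57009) / 0.0153 = 946.22 s.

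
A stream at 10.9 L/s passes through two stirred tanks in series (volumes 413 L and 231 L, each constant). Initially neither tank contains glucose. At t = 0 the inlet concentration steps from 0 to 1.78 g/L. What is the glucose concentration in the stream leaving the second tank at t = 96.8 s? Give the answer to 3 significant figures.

1.49 g/L

Each tank obeys Vᵢ dCᵢ/dt = Q(Cᵢ₋₁ − Cᵢ), so τᵢ = Vᵢ/Q.
τ₁ = 413/10.9 = 37.890 s; τ₂ = 231/10.9 = 21.193 s.
Solving the cascade with C₁(0)=C₂(0)=0 gives C₂(t) = C_in[1 − (τ₁ e^(−t/τ₁) − τ₂ e^(−t/τ₂))/(τ₁ − τ₂)].
At t = 96.8: e^(−t/τ₁) = 0.077710, e^(−t/τ₂) = 0.010383.
C₂ = 1.78·[1 − (37.890·0.077710 − 21.193·0.010383)/(16.697)] = 1.78·0.83684 = 1.4896 g/L.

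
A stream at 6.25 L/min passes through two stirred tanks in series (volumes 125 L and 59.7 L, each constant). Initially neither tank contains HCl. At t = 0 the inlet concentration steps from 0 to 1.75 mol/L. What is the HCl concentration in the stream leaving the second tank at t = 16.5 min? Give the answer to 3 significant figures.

Each tank obeys Vᵢ dCᵢ/dt = Q(Cᵢ₋₁ − Cᵢ), so τᵢ = Vᵢ/Q.
τ₁ = 125/6.25 = 20.000 min; τ₂ = 59.7/6.25 = 9.5520 min.
Tank 1: C₁ = C_in(1 − e^(−t/τ₁)). Tank 2 (τ₁ ≠ τ₂): C₂ = C_in[1 − (τ₁ e^(−t/τ₁) − τ₂ e^(−t/τ₂))/(τ₁ − τ₂)].
At t = 16.5: e^(−t/τ₁) = 0.43823, e^(−t/τ₂) = 0.17775.
C₂ = 1.75·[1 − (20.000·0.43823 − 9.5520·0.17775)/(10.448)] = 1.75·0.32362 = 0.56633 mol/L.

0.566 mol/L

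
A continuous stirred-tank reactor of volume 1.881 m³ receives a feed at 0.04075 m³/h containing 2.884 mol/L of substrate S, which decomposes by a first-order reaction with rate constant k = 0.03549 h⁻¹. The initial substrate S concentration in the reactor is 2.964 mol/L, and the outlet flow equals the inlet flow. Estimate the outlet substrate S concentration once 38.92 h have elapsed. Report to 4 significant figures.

1.295 mol/L

Species balance: V dC/dt = Q C_in − Q C − k V C.
This is linear with rate a = Q/V + k = 0.0571540 h⁻¹.
C_ss = Q C_in/(Q + kV) = 1.09317 mol/L; C(t) = C_ss + (C₀ − C_ss) e^(−a t).
C(38.92) = 1.09317 + (1.87083)·e^(−0.0571540·38.92) = 1.09317 + (1.87083)·0.108129 = 1.29546 mol/L.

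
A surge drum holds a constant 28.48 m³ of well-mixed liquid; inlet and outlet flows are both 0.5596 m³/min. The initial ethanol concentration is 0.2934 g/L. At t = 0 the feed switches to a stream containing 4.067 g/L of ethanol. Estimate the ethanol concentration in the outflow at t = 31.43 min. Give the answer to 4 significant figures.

2.032 g/L

Mass balance on the solute (V constant): V dC/dt = Q(C_in − C).
Rewrite as dC/dt + C/τ = C_in/τ, τ = V/Q = 50.8935 min.
Integrating: C(t) = C_in + (C₀ − C_in) e^(−t/τ).
C(31.43) = 4.067 + (0.2934 − 4.067)·e^(−31.43/50.8935) = 4.067 + (-3.77360)·0.539256 = 2.03206 g/L.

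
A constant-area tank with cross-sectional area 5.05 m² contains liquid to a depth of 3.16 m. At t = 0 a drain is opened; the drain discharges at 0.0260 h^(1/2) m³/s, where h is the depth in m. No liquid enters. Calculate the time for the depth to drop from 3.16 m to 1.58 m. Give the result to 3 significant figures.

A dh/dt = −Q_out = −0.0260 √h.
Separate and integrate: 2(√h − √h₀) = −(0.0260/A) t.
t = 2A(√h₀ − √h)/0.0260 = 2·5.05·(√3.16 − √1.58)/0.0260
  = 10.100 × (1.7776 − 1.2570) / 0.0260 = 202.26 s.

202 s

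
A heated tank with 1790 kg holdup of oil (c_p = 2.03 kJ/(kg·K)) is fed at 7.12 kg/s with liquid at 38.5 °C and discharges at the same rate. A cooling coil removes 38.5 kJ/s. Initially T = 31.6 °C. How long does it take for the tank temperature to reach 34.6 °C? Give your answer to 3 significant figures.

310 s

M c_p dT/dt = ṁ c_p (T_in − T) − Q̇.
τ = M/ṁ = 251.40 s; T_ss = T_in − Q̇/(ṁ c_p) = 35.836 °C.
T(t) = T_ss + (T₀ − T_ss) e^(−t/τ). Set T = 34.6:
e^(−t/τ) = (34.6 − 35.836)/(31.6 − 35.836) = 0.29184
t = −251.40 · ln(0.29184) = 309.62 s.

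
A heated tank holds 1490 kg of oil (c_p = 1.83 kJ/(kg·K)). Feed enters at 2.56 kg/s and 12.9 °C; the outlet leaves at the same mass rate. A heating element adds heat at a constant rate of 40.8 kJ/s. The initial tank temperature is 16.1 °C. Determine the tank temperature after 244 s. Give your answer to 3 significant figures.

18.0 °C

Unsteady energy balance on the tank contents: M c_p dT/dt = ṁ c_p (T_in − T) + 40.8.
τ = M/ṁ = 582.03 s; T_ss = T_in + Q̇/(ṁ c_p) = 12.9 + 40.8/(2.56·1.83) = 21.609 °C.
This is linear first-order; T(t) = T_ss + (T₀ − T_ss) e^(−t/τ).
T(244) = 21.609 + (-5.5090)·e^(−244/582.03) = 21.609 + (-5.5090)·0.65756 = 17.987 °C.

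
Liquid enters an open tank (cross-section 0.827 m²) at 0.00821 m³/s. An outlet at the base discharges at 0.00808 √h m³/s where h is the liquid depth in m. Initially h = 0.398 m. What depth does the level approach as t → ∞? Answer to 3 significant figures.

1.03 m

Mass balance (ρ constant): A dh/dt = Q_in − 0.00808 √h. At steady state dh/dt = 0:
Q_in = 0.00808 √h_ss ⇒ √h_ss = 0.00821/0.00808 = 1.0161.
h_ss = 1.0161² = 1.0324 m. (Since h₀ = 0.398 m < h_ss, the level will rise toward this value.)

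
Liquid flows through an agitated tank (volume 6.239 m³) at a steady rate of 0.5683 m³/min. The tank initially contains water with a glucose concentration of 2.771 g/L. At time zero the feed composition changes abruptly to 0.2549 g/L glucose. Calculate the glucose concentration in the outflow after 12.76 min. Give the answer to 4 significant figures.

1.042 g/L

Mass balance on the solute (V constant): V dC/dt = Q(C_in − C).
Time constant τ = V/Q = 6.239/0.5683 = 10.9784 min.
Solution: C(t) = C_in + (C₀ − C_in) e^(−t/τ).
C(12.76) = 0.2549 + (2.771 − 0.2549)·e^(−12.76/10.9784) = 0.2549 + (2.51610)·0.312770 = 1.04186 g/L.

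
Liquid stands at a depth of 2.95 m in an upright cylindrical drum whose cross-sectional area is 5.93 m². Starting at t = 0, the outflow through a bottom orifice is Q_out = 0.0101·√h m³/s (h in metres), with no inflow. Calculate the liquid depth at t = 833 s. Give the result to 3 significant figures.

With no inflow, A dh/dt = −0.0101 √h.
Separate and integrate: 2(√h − √h₀) = −(0.0101/A) t.
√h = √2.95 − 0.0101·833/(2·5.93) = 1.7176 − 0.70938 = 1.0082.
h = 1.0082² = 1.0164 m.

1.02 m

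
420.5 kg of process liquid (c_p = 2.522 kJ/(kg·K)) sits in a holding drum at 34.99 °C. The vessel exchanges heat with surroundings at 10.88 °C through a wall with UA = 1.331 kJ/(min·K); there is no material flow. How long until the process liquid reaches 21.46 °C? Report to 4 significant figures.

656.3 min

Lumped-capacitance energy balance: M c_p dT/dt = UA(T_amb − T).
τ = M c_p/UA = 796.770 min; T_ss = T_amb = 10.8800 °C.
T(t) = T_ss + (T₀ − T_ss)e^(−t/τ); set T = 21.46:
t = −τ ln[(T − T_ss)/(T₀ − T_ss)] = −796.770 · ln(0.438822) = 656.269 min.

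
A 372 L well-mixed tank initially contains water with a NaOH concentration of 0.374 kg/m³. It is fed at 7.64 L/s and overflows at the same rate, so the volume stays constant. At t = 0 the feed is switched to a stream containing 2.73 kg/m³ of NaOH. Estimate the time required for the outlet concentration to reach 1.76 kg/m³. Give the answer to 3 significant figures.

43.2 s

Transient balance on the dissolved component: V dC/dt = Q(C_in − C), so τ = V/Q = 48.691 s.
C(t) = C_in + (C₀ − C_in) e^(−t/τ). Set C = 1.76 and solve for t:
e^(−t/τ) = (C − C_in)/(C₀ − C_in) = (1.76 − 2.73)/(0.374 − 2.73) = 0.41171
t = −τ ln(…) = 48.691 × 0.88742 = 43.210 s.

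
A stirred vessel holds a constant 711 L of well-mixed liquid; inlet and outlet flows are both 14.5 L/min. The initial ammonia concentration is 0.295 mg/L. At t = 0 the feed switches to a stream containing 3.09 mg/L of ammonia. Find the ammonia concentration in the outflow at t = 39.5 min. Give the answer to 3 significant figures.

1.84 mg/L

Mass balance on the solute (V constant): V dC/dt = Q(C_in − C).
Time constant τ = V/Q = 711/14.5 = 49.034 min.
This is linear first-order; C(t) = C_in + (C₀ − C_in) e^(−t/τ).
C(39.5) = 3.09 + (0.295 − 3.09)·e^(−39.5/49.034) = 3.09 + (-2.7950)·0.44684 = 1.8411 mg/L.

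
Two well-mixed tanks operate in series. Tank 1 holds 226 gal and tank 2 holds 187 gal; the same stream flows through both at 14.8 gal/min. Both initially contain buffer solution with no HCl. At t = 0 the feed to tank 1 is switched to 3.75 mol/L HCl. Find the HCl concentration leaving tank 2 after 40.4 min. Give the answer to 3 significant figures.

Each tank obeys Vᵢ dCᵢ/dt = Q(Cᵢ₋₁ − Cᵢ), so τᵢ = Vᵢ/Q.
τ₁ = 226/14.8 = 15.270 min; τ₂ = 187/14.8 = 12.635 min.
Solving the cascade with C₁(0)=C₂(0)=0 gives C₂(t) = C_in[1 − (τ₁ e^(−t/τ₁) − τ₂ e^(−t/τ₂))/(τ₁ − τ₂)].
At t = 40.4: e^(−t/τ₁) = 0.070958, e^(−t/τ₂) = 0.040867.
C₂ = 3.75·[1 − (15.270·0.070958 − 12.635·0.040867)/(2.6351)] = 3.75·0.78476 = 2.9428 mol/L.

2.94 mol/L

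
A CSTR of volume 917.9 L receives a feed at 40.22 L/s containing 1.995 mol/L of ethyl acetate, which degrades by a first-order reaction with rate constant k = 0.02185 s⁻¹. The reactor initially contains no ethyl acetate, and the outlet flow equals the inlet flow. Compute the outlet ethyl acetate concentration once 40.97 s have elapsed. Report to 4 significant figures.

Accumulation = in − out − consumed: V dC/dt = Q C_in − Q C − k V C.
This is linear with rate a = Q/V + k = 0.0656674 s⁻¹.
C_ss = Q C_in/(Q + kV) = 1.33119 mol/L; C(t) = C_ss + (C₀ − C_ss) e^(−a t).
C(40.97) = 1.33119 + (-1.33119)·e^(−0.0656674·40.97) = 1.33119 + (-1.33119)·0.0678542 = 1.24086 mol/L.

1.241 mol/L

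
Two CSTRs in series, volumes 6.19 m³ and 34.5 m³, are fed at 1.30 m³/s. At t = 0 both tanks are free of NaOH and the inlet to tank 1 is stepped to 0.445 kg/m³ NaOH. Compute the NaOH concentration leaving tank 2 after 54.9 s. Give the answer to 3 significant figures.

Species balance on tank i: dCᵢ/dt = (Cᵢ₋₁ − Cᵢ)/τᵢ with τᵢ = Vᵢ/Q.
τ₁ = 6.19/1.30 = 4.7615 s; τ₂ = 34.5/1.30 = 26.538 s.
Tank 1: C₁ = C_in(1 − e^(−t/τ₁)). Tank 2 (τ₁ ≠ τ₂): C₂ = C_in[1 − (τ₁ e^(−t/τ₁) − τ₂ e^(−t/τ₂))/(τ₁ − τ₂)].
At t = 54.9: e^(−t/τ₁) = 9.8318e-06, e^(−t/τ₂) = 0.12635.
C₂ = 0.445·[1 − (4.7615·9.8318e-06 − 26.538·0.12635)/(-21.777)] = 0.445·0.84603 = 0.37648 kg/m³.

0.376 kg/m³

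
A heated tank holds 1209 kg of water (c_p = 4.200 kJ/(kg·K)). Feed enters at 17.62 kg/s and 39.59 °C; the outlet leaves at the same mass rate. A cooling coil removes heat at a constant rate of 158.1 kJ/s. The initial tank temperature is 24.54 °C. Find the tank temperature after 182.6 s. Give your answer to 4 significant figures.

36.55 °C

First-law balance (no shaft work): M c_p dT/dt = ṁ c_p (T_in − T) − 158.1.
τ = M/ṁ = 68.6152 s; T_ss = T_in − Q̇/(ṁ c_p) = 39.59 − 158.1/(17.62·4.200) = 37.4536 °C.
T approaches T_ss exponentially: T(t) = T_ss + (T₀ − T_ss) e^(−t/τ).
T(182.6) = 37.4536 + (-12.9136)·e^(−182.6/68.6152) = 37.4536 + (-12.9136)·0.0698631 = 36.5514 °C.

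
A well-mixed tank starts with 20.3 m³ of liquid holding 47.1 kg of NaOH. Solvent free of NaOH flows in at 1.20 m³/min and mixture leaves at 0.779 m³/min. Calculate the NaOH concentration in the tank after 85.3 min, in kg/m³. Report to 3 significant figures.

Let m(t) be the amount of NaOH. Volume: V(t) = V₀ + (Q_in − Q_out) t = 20.3 + 0.42100 t; V(85.3) = 56.211 m³.
Solute balance: dm/dt = 0 − Q_out C = −Q_out m/V(t).
Separate: dm/m = −Q_out dt/V(t) ⇒ ln(m/m₀) = −(Q_out/(Q_in−Q_out)) ln(V/V₀).
m = m₀ (V₀/V)^(Q_out/(Q_in−Q_out)) = 47.1 × (20.3/56.211)^(1.8504) = 7.1541 kg.
C = m/V = 7.1541/56.211 = 0.12727 kg/m³.

0.127 kg/m³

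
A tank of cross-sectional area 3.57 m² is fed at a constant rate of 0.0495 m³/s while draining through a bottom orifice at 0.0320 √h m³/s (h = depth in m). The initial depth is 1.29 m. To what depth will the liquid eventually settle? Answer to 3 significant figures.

Unsteady balance on liquid volume: A dh/dt = Q_in − 0.0320 √h. At steady state dh/dt = 0:
Q_in = 0.0320 √h_ss ⇒ √h_ss = 0.0495/0.0320 = 1.5469.
h_ss = 1.5469² = 2.3928 m. (Since h₀ = 1.29 m < h_ss, the level will rise toward this value.)

2.39 m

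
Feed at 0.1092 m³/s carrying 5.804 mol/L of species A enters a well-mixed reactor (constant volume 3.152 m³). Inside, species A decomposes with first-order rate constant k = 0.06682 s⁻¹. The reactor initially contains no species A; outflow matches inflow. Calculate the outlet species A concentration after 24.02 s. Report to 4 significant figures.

Species balance: V dC/dt = Q C_in − Q C − k V C.
dC/dt = (Q/V) C_in − (Q/V + k) C; effective rate a = Q/V + k = 0.0346447 + 0.06682 = 0.101465 s⁻¹.
C_ss = Q C_in/(Q + kV) = 1.98175 mol/L; C(t) = C_ss + (C₀ − C_ss) e^(−a t).
C(24.02) = 1.98175 + (-1.98175)·e^(−0.101465·24.02) = 1.98175 + (-1.98175)·0.0874069 = 1.80853 mol/L.

1.809 mol/L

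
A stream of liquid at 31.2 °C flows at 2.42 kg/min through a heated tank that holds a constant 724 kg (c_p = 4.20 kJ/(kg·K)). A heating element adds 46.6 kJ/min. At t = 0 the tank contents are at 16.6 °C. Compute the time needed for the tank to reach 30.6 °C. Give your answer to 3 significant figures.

391 min

M c_p dT/dt = ṁ c_p (T_in − T) + Q̇.
τ = M/ṁ = 299.17 min; T_ss = T_in + Q̇/(ṁ c_p) = 35.785 °C.
T(t) = T_ss + (T₀ − T_ss) e^(−t/τ). Set T = 30.6:
e^(−t/τ) = (30.6 − 35.785)/(16.6 − 35.785) = 0.27026
t = −299.17 · ln(0.27026) = 391.43 min.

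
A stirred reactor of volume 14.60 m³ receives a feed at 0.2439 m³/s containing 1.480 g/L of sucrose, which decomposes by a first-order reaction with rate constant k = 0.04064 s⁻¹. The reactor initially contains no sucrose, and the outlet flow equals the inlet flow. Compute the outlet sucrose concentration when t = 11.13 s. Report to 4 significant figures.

Accumulation = in − out − consumed: V dC/dt = Q C_in − Q C − k V C.
This is linear with rate a = Q/V + k = 0.0573455 s⁻¹.
C_ss = Q C_in/(Q + kV) = 0.431143 g/L; C(t) = C_ss + (C₀ − C_ss) e^(−a t).
C(11.13) = 0.431143 + (-0.431143)·e^(−0.0573455·11.13) = 0.431143 + (-0.431143)·0.528213 = 0.203408 g/L.

0.2034 g/L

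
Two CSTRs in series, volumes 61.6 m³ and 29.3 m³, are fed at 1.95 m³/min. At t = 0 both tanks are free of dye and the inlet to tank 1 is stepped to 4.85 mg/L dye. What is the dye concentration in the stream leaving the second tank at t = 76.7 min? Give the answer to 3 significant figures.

Each tank obeys Vᵢ dCᵢ/dt = Q(Cᵢ₋₁ − Cᵢ), so τᵢ = Vᵢ/Q.
τ₁ = 61.6/1.95 = 31.590 min; τ₂ = 29.3/1.95 = 15.026 min.
Solving the cascade with C₁(0)=C₂(0)=0 gives C₂(t) = C_in[1 − (τ₁ e^(−t/τ₁) − τ₂ e^(−t/τ₂))/(τ₁ − τ₂)].
At t = 76.7: e^(−t/τ₁) = 0.088213, e^(−t/τ₂) = 0.0060687.
C₂ = 4.85·[1 − (31.590·0.088213 − 15.026·0.0060687)/(16.564)] = 4.85·0.83727 = 4.0608 mg/L.

4.06 mg/L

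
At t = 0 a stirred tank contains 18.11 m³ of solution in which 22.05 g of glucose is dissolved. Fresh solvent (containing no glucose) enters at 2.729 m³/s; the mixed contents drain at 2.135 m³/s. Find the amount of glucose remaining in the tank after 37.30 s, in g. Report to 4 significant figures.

Total volume: dV/dt = Q_in − Q_out = 0.594000 m³/s, so V(t) = 18.11 + 0.594000 t and V(37.30) = 40.2662 m³.
Species balance (pure solvent in): dm/dt = −Q_out · m/V(t).
Separate: dm/m = −Q_out dt/V(t) ⇒ ln(m/m₀) = −(Q_out/(Q_in−Q_out)) ln(V/V₀).
m = m₀ (V₀/V)^(Q_out/(Q_in−Q_out)) = 22.05 × (18.11/40.2662)^(3.59428) = 1.24771 g.

1.248 g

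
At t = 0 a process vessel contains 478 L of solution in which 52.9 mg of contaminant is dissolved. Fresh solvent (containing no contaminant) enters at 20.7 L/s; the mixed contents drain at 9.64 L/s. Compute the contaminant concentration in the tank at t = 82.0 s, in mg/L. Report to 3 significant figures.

0.0151 mg/L

Let m(t) be the amount of contaminant. Volume: V(t) = V₀ + (Q_in − Q_out) t = 478 + 11.060 t; V(82.0) = 1384.9 L.
Solute balance: dm/dt = 0 − Q_out C = −Q_out m/V(t).
dm/m = −Q_out dt/(V₀ + 11.060 t); integrating gives ln(m/m₀) = −(Q_out/(Q_in−Q_out)) ln(V/V₀).
m = m₀ (V₀/V)^(Q_out/(Q_in−Q_out)) = 52.9 × (478/1384.9)^(0.87161) = 20.930 mg.
C = m/V = 20.930/1384.9 = 0.015113 mg/L.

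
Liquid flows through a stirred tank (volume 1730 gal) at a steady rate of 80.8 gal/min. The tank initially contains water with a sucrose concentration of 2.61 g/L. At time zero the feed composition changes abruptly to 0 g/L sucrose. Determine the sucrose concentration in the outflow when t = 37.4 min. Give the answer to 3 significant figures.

Accumulation = in − out for the solute gives V dC/dt = Q(C_in − C).
Rewrite as dC/dt + C/τ = C_in/τ, τ = V/Q = 21.411 min.
Integrating: C(t) = C_in + (C₀ − C_in) e^(−t/τ).
C(37.4) = 0 + (2.61 − 0)·e^(−37.4/21.411) = 0 + (2.6100)·0.17434 = 0.45502 g/L.

0.455 g/L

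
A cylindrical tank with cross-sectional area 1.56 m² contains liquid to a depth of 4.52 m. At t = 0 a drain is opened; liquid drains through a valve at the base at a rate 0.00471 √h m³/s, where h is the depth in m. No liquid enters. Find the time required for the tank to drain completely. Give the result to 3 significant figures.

1410 s

With no inflow, A dh/dt = −0.00471 √h.
This is separable: 2 d(√h)/dt = −0.00471/A, so √h = √h₀ − (0.00471/(2A)) t.
Set h = 0: 2√h₀ = (0.00471/A) t_empty ⇒ t_empty = 2A√h₀/0.00471.
t_empty = 2·1.56·√4.52/0.00471 = 3.1200·2.1260/0.00471 = 1408.3 s.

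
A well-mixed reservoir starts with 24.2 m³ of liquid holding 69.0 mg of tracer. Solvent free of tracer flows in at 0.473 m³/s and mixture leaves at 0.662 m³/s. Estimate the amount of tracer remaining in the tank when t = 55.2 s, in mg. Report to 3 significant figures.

Total volume: dV/dt = Q_in − Q_out = -0.18900 m³/s, so V(t) = 24.2 − 0.18900 t and V(55.2) = 13.767 m³.
No tracer enters, so dm/dt = −Q_out · (m/V).
Separate: dm/m = −Q_out dt/V(t) ⇒ ln(m/m₀) = −(Q_out/(Q_in−Q_out)) ln(V/V₀).
m = m₀ (V₀/V)^(Q_out/(Q_in−Q_out)) = 69.0 × (24.2/13.767)^(-3.5026) = 9.5677 mg.

9.57 mg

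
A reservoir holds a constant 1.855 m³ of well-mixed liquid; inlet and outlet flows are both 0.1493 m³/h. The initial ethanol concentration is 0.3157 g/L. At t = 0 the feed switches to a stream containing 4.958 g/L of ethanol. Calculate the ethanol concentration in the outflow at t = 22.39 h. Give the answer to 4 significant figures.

4.192 g/L

Unsteady species balance (constant V, well mixed): V dC/dt = Q(C_in − C).
Time constant τ = V/Q = 1.855/0.1493 = 12.4246 h.
Integrating: C(t) = C_in + (C₀ − C_in) e^(−t/τ).
C(22.39) = 4.958 + (0.3157 − 4.958)·e^(−22.39/12.4246) = 4.958 + (-4.64230)·0.164958 = 4.19221 g/L.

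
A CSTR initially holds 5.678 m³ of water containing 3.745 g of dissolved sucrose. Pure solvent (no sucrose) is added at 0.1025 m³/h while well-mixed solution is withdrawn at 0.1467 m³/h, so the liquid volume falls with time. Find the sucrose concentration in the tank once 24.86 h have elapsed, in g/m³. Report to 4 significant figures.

Total volume: dV/dt = Q_in − Q_out = -0.0442000 m³/h, so V(t) = 5.678 − 0.0442000 t and V(24.86) = 4.57919 m³.
No sucrose enters, so dm/dt = −Q_out · (m/V).
dm/m = −Q_out dt/(V₀ − 0.0442000 t); integrating gives ln(m/m₀) = −(Q_out/(Q_in−Q_out)) ln(V/V₀).
m = m₀ (V₀/V)^(Q_out/(Q_in−Q_out)) = 3.745 × (5.678/4.57919)^(-3.31900) = 1.83415 g.
C = m/V = 1.83415/4.57919 = 0.400540 g/m³.

0.4005 g/m³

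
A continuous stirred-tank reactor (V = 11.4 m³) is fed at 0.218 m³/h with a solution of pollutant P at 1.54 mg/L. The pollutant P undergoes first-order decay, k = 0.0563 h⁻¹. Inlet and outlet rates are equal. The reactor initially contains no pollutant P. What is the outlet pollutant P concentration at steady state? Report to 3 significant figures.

0.390 mg/L

Species balance: V dC/dt = Q C_in − Q C − k V C.
Steady state (dC/dt = 0): C_ss = Q C_in/(Q + kV) = C_in/(1 + kV/Q).
C_ss = 0.218·1.54/(0.218 + 0.0563·11.4) = 0.33572/0.85982 = 0.39045 mg/L.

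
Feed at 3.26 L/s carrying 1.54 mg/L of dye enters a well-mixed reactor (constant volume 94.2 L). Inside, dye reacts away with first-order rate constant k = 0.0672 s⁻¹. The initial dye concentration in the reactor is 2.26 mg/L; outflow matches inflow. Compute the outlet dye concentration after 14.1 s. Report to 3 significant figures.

V dC/dt = Q(C_in − C) − k V C.
This is linear with rate a = Q/V + k = 0.10181 s⁻¹.
C_ss = Q C_in/(Q + kV) = 0.52349 mg/L; C(t) = C_ss + (C₀ − C_ss) e^(−a t).
C(14.1) = 0.52349 + (1.7365)·e^(−0.10181·14.1) = 0.52349 + (1.7365)·0.23800 = 0.93678 mg/L.

0.937 mg/L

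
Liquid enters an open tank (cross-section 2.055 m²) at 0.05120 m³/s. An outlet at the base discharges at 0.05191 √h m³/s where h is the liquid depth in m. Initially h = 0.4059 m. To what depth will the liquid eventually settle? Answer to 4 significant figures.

Level balance: A dh/dt = 0.05120 − 0.05191 √h. Setting dh/dt = 0:
Q_in = 0.05191 √h_ss ⇒ √h_ss = 0.05120/0.05191 = 0.986322.
h_ss = 0.986322² = 0.972832 m. (Since h₀ = 0.4059 m < h_ss, the level will rise toward this value.)

0.9728 m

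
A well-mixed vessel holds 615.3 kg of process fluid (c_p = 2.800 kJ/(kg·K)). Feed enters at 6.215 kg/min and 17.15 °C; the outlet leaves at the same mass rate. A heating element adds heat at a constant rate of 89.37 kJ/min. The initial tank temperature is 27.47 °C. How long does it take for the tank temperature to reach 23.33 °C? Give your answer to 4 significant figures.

158.6 min

Energy balance: M c_p dT/dt = ṁ c_p (T_in − T) + 89.37.
τ = M/ṁ = 99.0024 min; T_ss = T_in + Q̇/(ṁ c_p) = 22.2856 °C.
T(t) = T_ss + (T₀ − T_ss) e^(−t/τ). Set T = 23.33:
e^(−t/τ) = (23.33 − 22.2856)/(27.47 − 22.2856) = 0.201448
t = −99.0024 · ln(0.201448) = 158.624 min.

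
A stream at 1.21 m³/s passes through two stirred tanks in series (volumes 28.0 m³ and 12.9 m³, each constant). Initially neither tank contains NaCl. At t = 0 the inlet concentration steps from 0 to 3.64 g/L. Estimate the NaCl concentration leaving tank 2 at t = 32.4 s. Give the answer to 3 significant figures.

Time constants: τᵢ = Vᵢ/Q for each well-mixed tank.
τ₁ = 28.0/1.21 = 23.140 s; τ₂ = 12.9/1.21 = 10.661 s.
Solving the cascade with C₁(0)=C₂(0)=0 gives C₂(t) = C_in[1 − (τ₁ e^(−t/τ₁) − τ₂ e^(−t/τ₂))/(τ₁ − τ₂)].
At t = 32.4: e^(−t/τ₁) = 0.24656, e^(−t/τ₂) = 0.047879.
C₂ = 3.64·[1 − (23.140·0.24656 − 10.661·0.047879)/(12.479)] = 3.64·0.58370 = 2.1247 g/L.

2.12 g/L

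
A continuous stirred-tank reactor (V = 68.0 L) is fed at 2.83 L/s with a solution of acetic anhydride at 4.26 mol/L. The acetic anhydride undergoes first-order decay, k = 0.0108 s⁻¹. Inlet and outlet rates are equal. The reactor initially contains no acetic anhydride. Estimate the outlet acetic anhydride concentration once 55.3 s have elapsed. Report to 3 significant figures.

3.20 mol/L

V dC/dt = Q(C_in − C) − k V C.
dC/dt = (Q/V) C_in − (Q/V + k) C; effective rate a = Q/V + k = 0.041618 + 0.0108 = 0.052418 s⁻¹.
C_ss = Q C_in/(Q + kV) = 3.3823 mol/L; C(t) = C_ss + (C₀ − C_ss) e^(−a t).
C(55.3) = 3.3823 + (-3.3823)·e^(−0.052418·55.3) = 3.3823 + (-3.3823)·0.055095 = 3.1959 mol/L.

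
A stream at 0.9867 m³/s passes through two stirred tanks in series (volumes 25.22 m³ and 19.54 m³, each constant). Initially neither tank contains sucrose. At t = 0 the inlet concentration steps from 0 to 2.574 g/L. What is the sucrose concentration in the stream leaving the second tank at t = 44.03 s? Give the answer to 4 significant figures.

1.491 g/L

Each tank obeys Vᵢ dCᵢ/dt = Q(Cᵢ₋₁ − Cᵢ), so τᵢ = Vᵢ/Q.
τ₁ = 25.22/0.9867 = 25.5599 s; τ₂ = 19.54/0.9867 = 19.8034 s.
Tank 1: C₁ = C_in(1 − e^(−t/τ₁)). Tank 2 (τ₁ ≠ τ₂): C₂ = C_in[1 − (τ₁ e^(−t/τ₁) − τ₂ e^(−t/τ₂))/(τ₁ − τ₂)].
At t = 44.03: e^(−t/τ₁) = 0.178598, e^(−t/τ₂) = 0.108245.
C₂ = 2.574·[1 − (25.5599·0.178598 − 19.8034·0.108245)/(5.75656)] = 2.574·0.579377 = 1.49132 g/L.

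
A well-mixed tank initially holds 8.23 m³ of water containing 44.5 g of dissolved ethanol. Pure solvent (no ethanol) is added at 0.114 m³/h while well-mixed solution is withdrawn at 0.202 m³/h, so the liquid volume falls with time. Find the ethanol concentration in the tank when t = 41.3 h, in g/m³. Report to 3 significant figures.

2.54 g/m³

Let m(t) be the amount of ethanol. Volume: V(t) = V₀ + (Q_in − Q_out) t = 8.23 − 0.088000 t; V(41.3) = 4.5956 m³.
Solute balance: dm/dt = 0 − Q_out C = −Q_out m/V(t).
dm/m = −Q_out dt/(V₀ − 0.088000 t); integrating gives ln(m/m₀) = −(Q_out/(Q_in−Q_out)) ln(V/V₀).
m = m₀ (V₀/V)^(Q_out/(Q_in−Q_out)) = 44.5 × (8.23/4.5956)^(-2.2955) = 11.681 g.
C = m/V = 11.681/4.5956 = 2.5418 g/m³.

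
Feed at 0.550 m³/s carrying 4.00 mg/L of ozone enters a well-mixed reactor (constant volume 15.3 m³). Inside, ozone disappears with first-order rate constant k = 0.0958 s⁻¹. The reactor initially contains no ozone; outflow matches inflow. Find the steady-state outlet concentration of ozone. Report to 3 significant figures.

Species balance: V dC/dt = Q C_in − Q C − k V C.
Steady state (dC/dt = 0): C_ss = Q C_in/(Q + kV) = C_in/(1 + kV/Q).
C_ss = 0.550·4.00/(0.550 + 0.0958·15.3) = 2.2000/2.0157 = 1.0914 mg/L.

1.09 mg/L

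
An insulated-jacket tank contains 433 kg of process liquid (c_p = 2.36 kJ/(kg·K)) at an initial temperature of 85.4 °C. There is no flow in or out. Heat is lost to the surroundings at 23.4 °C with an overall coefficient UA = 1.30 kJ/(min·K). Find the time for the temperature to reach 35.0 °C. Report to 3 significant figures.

M c_p dT/dt = −UA(T − T_amb).
τ = M c_p/UA = 786.06 min; T_ss = T_amb = 23.400 °C.
T(t) = T_ss + (T₀ − T_ss)e^(−t/τ); set T = 35.0:
t = −τ ln[(T − T_ss)/(T₀ − T_ss)] = −786.06 · ln(0.18710) = 1317.5 min.

1320 min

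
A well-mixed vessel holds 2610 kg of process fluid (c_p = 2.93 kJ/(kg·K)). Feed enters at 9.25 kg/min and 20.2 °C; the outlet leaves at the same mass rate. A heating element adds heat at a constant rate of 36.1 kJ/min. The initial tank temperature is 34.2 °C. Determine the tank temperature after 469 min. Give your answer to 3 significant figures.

First-law balance (no shaft work): M c_p dT/dt = ṁ c_p (T_in − T) + 36.1.
τ = M/ṁ = 282.16 min; T_ss = T_in + Q̇/(ṁ c_p) = 20.2 + 36.1/(9.25·2.93) = 21.532 °C.
Integrating: T(t) = T_ss + (T₀ − T_ss) e^(−t/τ).
T(469) = 21.532 + (12.668)·e^(−469/282.16) = 21.532 + (12.668)·0.18973 = 23.935 °C.

23.9 °C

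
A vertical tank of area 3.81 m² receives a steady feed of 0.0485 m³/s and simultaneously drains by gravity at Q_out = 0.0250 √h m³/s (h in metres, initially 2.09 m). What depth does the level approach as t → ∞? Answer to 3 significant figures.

Accumulation of liquid (constant cross-section A): A dh/dt = Q_in − 0.0250 √h. At steady state dh/dt = 0:
Q_in = 0.0250 √h_ss ⇒ √h_ss = 0.0485/0.0250 = 1.9400.
h_ss = 1.9400² = 3.7636 m. (Since h₀ = 2.09 m < h_ss, the level will rise toward this value.)

3.76 m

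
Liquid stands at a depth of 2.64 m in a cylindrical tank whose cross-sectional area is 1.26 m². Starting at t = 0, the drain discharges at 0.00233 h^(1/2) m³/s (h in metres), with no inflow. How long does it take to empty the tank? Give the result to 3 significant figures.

1760 s

With no inflow, A dh/dt = −0.00233 √h.
This is separable: 2 d(√h)/dt = −0.00233/A, so √h = √h₀ − (0.00233/(2A)) t.
Set h = 0: 2√h₀ = (0.00233/A) t_empty ⇒ t_empty = 2A√h₀/0.00233.
t_empty = 2·1.26·√2.64/0.00233 = 2.5200·1.6248/0.00233 = 1757.3 s.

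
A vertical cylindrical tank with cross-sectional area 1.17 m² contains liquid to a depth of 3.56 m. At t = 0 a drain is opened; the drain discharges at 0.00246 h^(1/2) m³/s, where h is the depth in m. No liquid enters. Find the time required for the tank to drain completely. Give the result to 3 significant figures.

A dh/dt = −Q_out = −0.00246 √h.
Separate and integrate: 2(√h − √h₀) = −(0.00246/A) t.
Set h = 0: 2√h₀ = (0.00246/A) t_empty ⇒ t_empty = 2A√h₀/0.00246.
t_empty = 2·1.17·√3.56/0.00246 = 2.3400·1.8868/0.00246 = 1794.8 s.

1790 s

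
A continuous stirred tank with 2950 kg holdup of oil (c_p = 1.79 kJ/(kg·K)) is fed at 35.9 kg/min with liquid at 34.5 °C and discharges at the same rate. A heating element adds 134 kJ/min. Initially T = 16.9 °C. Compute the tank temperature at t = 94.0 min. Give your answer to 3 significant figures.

M c_p dT/dt = ṁ c_p (T_in − T) + Q̇.
Rearrange: dT/dt = (T_ss − T)/τ with τ = M/ṁ = 82.173 min and T_ss = T_in + Q̇/(ṁ c_p) = 36.585 °C.
Solution: T(t) = T_ss + (T₀ − T_ss) e^(−t/τ).
T(94.0) = 36.585 + (-19.685)·e^(−94.0/82.173) = 36.585 + (-19.685)·0.31856 = 30.314 °C.

30.3 °C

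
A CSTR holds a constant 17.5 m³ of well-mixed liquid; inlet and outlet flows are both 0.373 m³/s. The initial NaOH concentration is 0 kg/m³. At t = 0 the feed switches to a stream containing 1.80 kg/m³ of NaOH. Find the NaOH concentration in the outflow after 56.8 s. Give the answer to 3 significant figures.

1.26 kg/m³

Species balance on the tank: V dC/dt = Q(C_in − C).
So dC/dt = (C_in − C)/τ with τ = V/Q = 17.5/0.373 = 46.917 s.
C approaches C_in exponentially: C(t) = C_in + (C₀ − C_in) e^(−t/τ).
C(56.8) = 1.80 + (0 − 1.80)·e^(−56.8/46.917) = 1.80 + (-1.8000)·0.29800 = 1.2636 kg/m³.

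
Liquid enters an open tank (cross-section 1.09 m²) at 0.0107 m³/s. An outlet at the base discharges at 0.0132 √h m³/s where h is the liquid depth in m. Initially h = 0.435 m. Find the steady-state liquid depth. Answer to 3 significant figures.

0.657 m

A dh/dt = Q_in − 0.0132 √h. Steady state requires inflow = outflow:
Q_in = 0.0132 √h_ss ⇒ √h_ss = 0.0107/0.0132 = 0.81061.
h_ss = 0.81061² = 0.65708 m. (Since h₀ = 0.435 m < h_ss, the level will rise toward this value.)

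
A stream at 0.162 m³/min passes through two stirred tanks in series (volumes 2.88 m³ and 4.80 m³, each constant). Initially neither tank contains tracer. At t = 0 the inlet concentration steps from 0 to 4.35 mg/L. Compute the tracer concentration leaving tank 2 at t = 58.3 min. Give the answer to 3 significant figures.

3.08 mg/L

Species balance on tank i: dCᵢ/dt = (Cᵢ₋₁ − Cᵢ)/τᵢ with τᵢ = Vᵢ/Q.
τ₁ = 2.88/0.162 = 17.778 min; τ₂ = 4.80/0.162 = 29.630 min.
Tank 1: C₁ = C_in(1 − e^(−t/τ₁)). Tank 2 (τ₁ ≠ τ₂): C₂ = C_in[1 − (τ₁ e^(−t/τ₁) − τ₂ e^(−t/τ₂))/(τ₁ − τ₂)].
At t = 58.3: e^(−t/τ₁) = 0.037652, e^(−t/τ₂) = 0.13979.
C₂ = 4.35·[1 − (17.778·0.037652 − 29.630·0.13979)/(-11.852)] = 4.35·0.70701 = 3.0755 mg/L.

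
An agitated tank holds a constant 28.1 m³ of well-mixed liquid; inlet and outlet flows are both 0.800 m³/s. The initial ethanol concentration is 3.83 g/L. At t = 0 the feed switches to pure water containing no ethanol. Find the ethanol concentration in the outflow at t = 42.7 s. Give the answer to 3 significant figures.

1.14 g/L

Mass balance on the solute (V constant): V dC/dt = Q(C_in − C).
Time constant τ = V/Q = 28.1/0.800 = 35.125 s.
Integrating: C(t) = C_in + (C₀ − C_in) e^(−t/τ).
C(42.7) = 0 + (3.83 − 0)·e^(−42.7/35.125) = 0 + (3.8300)·0.29651 = 1.1357 g/L.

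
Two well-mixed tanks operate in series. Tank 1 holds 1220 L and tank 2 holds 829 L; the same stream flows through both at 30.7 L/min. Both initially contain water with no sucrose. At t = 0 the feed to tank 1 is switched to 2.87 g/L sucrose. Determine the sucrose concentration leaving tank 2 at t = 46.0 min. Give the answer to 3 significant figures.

1.16 g/L

Time constants: τᵢ = Vᵢ/Q for each well-mixed tank.
τ₁ = 1220/30.7 = 39.739 min; τ₂ = 829/30.7 = 27.003 min.
Tank 1: C₁ = C_in(1 − e^(−t/τ₁)). Tank 2 (τ₁ ≠ τ₂): C₂ = C_in[1 − (τ₁ e^(−t/τ₁) − τ₂ e^(−t/τ₂))/(τ₁ − τ₂)].
At t = 46.0: e^(−t/τ₁) = 0.31426, e^(−t/τ₂) = 0.18205.
C₂ = 2.87·[1 − (39.739·0.31426 − 27.003·0.18205)/(12.736)] = 2.87·0.40542 = 1.1636 g/L.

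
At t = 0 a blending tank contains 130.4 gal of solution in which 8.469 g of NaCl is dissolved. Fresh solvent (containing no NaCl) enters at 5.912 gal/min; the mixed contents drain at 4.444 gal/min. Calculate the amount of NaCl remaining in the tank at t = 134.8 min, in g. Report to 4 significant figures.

Total volume: dV/dt = Q_in − Q_out = 1.46800 gal/min, so V(t) = 130.4 + 1.46800 t and V(134.8) = 328.286 gal.
Species balance (pure solvent in): dm/dt = −Q_out · m/V(t).
dm/m = −Q_out dt/(V₀ + 1.46800 t); integrating gives ln(m/m₀) = −(Q_out/(Q_in−Q_out)) ln(V/V₀).
m = m₀ (V₀/V)^(Q_out/(Q_in−Q_out)) = 8.469 × (130.4/328.286)^(3.02725) = 0.517584 g.

0.5176 g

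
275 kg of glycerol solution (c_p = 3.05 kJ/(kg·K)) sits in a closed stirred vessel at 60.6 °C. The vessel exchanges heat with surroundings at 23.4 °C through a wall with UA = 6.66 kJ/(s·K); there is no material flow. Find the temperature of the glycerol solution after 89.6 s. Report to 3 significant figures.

Lumped-capacitance energy balance: M c_p dT/dt = UA(T_amb − T).
dT/dt = (T_ss − T)/τ with T_ss = T_amb = 23.400 °C, τ = M c_p/UA = 275·3.05/6.66 = 125.94 s.
Solution: T(t) = T_ss + (T₀ − T_ss) e^(−t/τ).
T(89.6) = 23.400 + (37.200)·0.49093 = 41.663 °C.

41.7 °C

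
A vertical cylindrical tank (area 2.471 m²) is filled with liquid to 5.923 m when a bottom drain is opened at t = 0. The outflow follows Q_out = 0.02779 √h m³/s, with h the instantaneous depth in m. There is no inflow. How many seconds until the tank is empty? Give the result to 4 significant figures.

432.8 s

Unsteady balance on liquid volume: A dh/dt = −0.02779 √h.
Separate and integrate: 2(√h − √h₀) = −(0.02779/A) t.
Tank is empty when √h = 0: t_empty = 2A√h₀/0.02779.
t_empty = 2·2.471·√5.923/0.02779 = 4.94200·2.43372/0.02779 = 432.798 s.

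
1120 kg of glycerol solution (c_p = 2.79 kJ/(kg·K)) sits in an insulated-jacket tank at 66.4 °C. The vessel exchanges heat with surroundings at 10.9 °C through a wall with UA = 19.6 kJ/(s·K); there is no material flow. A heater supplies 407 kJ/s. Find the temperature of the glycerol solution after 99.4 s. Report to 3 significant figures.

First-law balance (no shaft work): M c_p dT/dt = −UA(T − T_amb) + Q̇.
dT/dt = (T_ss − T)/τ with T_ss = T_amb + Q̇/UA = 10.9 + 407/19.6 = 31.665 °C, τ = M c_p/UA = 1120·2.79/19.6 = 159.43 s.
Integrating: T(t) = T_ss + (T₀ − T_ss) e^(−t/τ).
T(99.4) = 31.665 + (34.735)·0.53608 = 50.286 °C.

50.3 °C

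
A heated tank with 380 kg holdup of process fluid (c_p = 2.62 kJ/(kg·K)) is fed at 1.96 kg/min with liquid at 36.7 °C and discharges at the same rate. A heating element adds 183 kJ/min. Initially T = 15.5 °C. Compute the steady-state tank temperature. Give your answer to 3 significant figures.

M c_p dT/dt = ṁ c_p (T_in − T) + Q̇.
At steady state dT/dt = 0 ⇒ T_ss = T_in + Q̇/(ṁ c_p) = 36.7 + 183/(1.96·2.62) = 72.336 °C.

72.3 °C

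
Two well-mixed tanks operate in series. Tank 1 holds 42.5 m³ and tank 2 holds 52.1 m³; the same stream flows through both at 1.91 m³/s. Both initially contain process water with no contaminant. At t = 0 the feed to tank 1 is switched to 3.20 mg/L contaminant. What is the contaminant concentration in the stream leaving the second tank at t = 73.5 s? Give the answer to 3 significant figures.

2.55 mg/L

Species balance on tank i: dCᵢ/dt = (Cᵢ₋₁ − Cᵢ)/τᵢ with τᵢ = Vᵢ/Q.
τ₁ = 42.5/1.91 = 22.251 s; τ₂ = 52.1/1.91 = 27.277 s.
Solving the cascade with C₁(0)=C₂(0)=0 gives C₂(t) = C_in[1 − (τ₁ e^(−t/τ₁) − τ₂ e^(−t/τ₂))/(τ₁ − τ₂)].
At t = 73.5: e^(−t/τ₁) = 0.036766, e^(−t/τ₂) = 0.067574.
C₂ = 3.20·[1 − (22.251·0.036766 − 27.277·0.067574)/(-5.0262)] = 3.20·0.79604 = 2.5473 mg/L.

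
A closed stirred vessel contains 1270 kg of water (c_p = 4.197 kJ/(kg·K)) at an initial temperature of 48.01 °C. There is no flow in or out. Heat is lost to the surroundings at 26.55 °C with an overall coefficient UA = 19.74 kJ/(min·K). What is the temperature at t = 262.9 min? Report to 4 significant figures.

34.66 °C

Energy balance: M c_p dT/dt = −UA(T − T_amb).
dT/dt = (T_ss − T)/τ with T_ss = T_amb = 26.5500 °C, τ = M c_p/UA = 1270·4.197/19.74 = 270.020 min.
This is linear first-order; T(t) = T_ss + (T₀ − T_ss) e^(−t/τ).
T(262.9) = 26.5500 + (21.4600)·0.377709 = 34.6556 °C.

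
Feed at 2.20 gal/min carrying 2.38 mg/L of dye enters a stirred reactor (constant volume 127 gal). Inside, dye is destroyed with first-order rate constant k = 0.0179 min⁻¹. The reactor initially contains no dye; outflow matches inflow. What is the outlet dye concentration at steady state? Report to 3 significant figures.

Accumulation = in − out − consumed: V dC/dt = Q C_in − Q C − k V C.
Steady state (dC/dt = 0): C_ss = Q C_in/(Q + kV) = C_in/(1 + kV/Q).
C_ss = 2.20·2.38/(2.20 + 0.0179·127) = 5.2360/4.4733 = 1.1705 mg/L.

1.17 mg/L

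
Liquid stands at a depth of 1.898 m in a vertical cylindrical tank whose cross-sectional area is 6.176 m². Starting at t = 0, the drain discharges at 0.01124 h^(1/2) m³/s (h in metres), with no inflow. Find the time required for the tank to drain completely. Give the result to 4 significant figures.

With no inflow, A dh/dt = −0.01124 √h.
∫ h^(−1/2) dh = −(0.01124/A) ∫ dt, giving 2√h = 2√h₀ − (0.01124/A) t.
Set h = 0: 2√h₀ = (0.01124/A) t_empty ⇒ t_empty = 2A√h₀/0.01124.
t_empty = 2·6.176·√1.898/0.01124 = 12.3520·1.37768/0.01124 = 1513.98 s.

1514 s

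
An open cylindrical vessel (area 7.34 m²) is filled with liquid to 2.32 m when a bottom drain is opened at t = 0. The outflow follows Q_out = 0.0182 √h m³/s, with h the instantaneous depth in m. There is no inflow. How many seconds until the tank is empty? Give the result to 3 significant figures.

Volume balance on the tank: A dh/dt = −0.0182 √h.
∫ h^(−1/2) dh = −(0.0182/A) ∫ dt, giving 2√h = 2√h₀ − (0.0182/A) t.
Tank is empty when √h = 0: t_empty = 2A√h₀/0.0182.
t_empty = 2·7.34·√2.32/0.0182 = 14.680·1.5232/0.0182 = 1228.6 s.

1230 s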